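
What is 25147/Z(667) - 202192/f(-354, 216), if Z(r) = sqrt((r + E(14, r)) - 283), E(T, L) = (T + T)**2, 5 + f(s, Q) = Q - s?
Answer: -202192/565 + 25147*sqrt(73)/292 ≈ 377.95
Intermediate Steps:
f(s, Q) = -5 + Q - s (f(s, Q) = -5 + (Q - s) = -5 + Q - s)
E(T, L) = 4*T**2 (E(T, L) = (2*T)**2 = 4*T**2)
Z(r) = sqrt(501 + r) (Z(r) = sqrt((r + 4*14**2) - 283) = sqrt((r + 4*196) - 283) = sqrt((r + 784) - 283) = sqrt((784 + r) - 283) = sqrt(501 + r))
25147/Z(667) - 202192/f(-354, 216) = 25147/(sqrt(501 + 667)) - 202192/(-5 + 216 - 1*(-354)) = 25147/(sqrt(1168)) - 202192/(-5 + 216 + 354) = 25147/((4*sqrt(73))) - 202192/565 = 25147*(sqrt(73)/292) - 202192*1/565 = 25147*sqrt(73)/292 - 202192/565 = -202192/565 + 25147*sqrt(73)/292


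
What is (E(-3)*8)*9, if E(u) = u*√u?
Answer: -216*I*√3 ≈ -374.12*I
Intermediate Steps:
E(u) = u^(3/2)
(E(-3)*8)*9 = ((-3)^(3/2)*8)*9 = (-3*I*√3*8)*9 = -24*I*√3*9 = -216*I*√3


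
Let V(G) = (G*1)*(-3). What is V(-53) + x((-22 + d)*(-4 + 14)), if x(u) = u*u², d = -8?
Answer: -26999841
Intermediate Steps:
V(G) = -3*G (V(G) = G*(-3) = -3*G)
x(u) = u³
V(-53) + x((-22 + d)*(-4 + 14)) = -3*(-53) + ((-22 - 8)*(-4 + 14))³ = 159 + (-30*10)³ = 159 + (-300)³ = 159 - 27000000 = -26999841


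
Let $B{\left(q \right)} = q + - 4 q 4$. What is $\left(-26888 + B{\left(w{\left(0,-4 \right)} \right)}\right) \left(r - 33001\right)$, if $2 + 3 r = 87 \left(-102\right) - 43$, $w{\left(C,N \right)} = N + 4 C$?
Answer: $965110472$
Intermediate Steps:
$B{\left(q \right)} = - 15 q$ ($B{\left(q \right)} = q - 16 q = - 15 q$)
$r = -2973$ ($r = - \frac{2}{3} + \frac{87 \left(-102\right) - 43}{3} = - \frac{2}{3} + \frac{-8874 - 43}{3} = - \frac{2}{3} + \frac{1}{3} \left(-8917\right) = - \frac{2}{3} - \frac{8917}{3} = -2973$)
$\left(-26888 + B{\left(w{\left(0,-4 \right)} \right)}\right) \left(r - 33001\right) = \left(-26888 - 15 \left(-4 + 4 \cdot 0\right)\right) \left(-2973 - 33001\right) = \left(-26888 - 15 \left(-4 + 0\right)\right) \left(-35974\right) = \left(-26888 - -60\right) \left(-35974\right) = \left(-26888 + 60\right) \left(-35974\right) = \left(-26828\right) \left(-35974\right) = 965110472$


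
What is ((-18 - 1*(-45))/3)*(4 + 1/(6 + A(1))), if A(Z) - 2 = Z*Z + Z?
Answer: 369/10 ≈ 36.900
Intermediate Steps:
A(Z) = 2 + Z + Z² (A(Z) = 2 + (Z*Z + Z) = 2 + (Z² + Z) = 2 + (Z + Z²) = 2 + Z + Z²)
((-18 - 1*(-45))/3)*(4 + 1/(6 + A(1))) = ((-18 - 1*(-45))/3)*(4 + 1/(6 + (2 + 1 + 1²))) = ((-18 + 45)*(⅓))*(4 + 1/(6 + (2 + 1 + 1))) = (27*(⅓))*(4 + 1/(6 + 4)) = 9*(4 + 1/10) = 9*(4 + ⅒) = 9*(41/10) = 369/10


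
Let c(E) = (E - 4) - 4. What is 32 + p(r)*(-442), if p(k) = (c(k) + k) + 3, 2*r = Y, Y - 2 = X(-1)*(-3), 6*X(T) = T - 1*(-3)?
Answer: 1800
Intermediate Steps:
c(E) = -8 + E (c(E) = (-4 + E) - 4 = -8 + E)
X(T) = ½ + T/6 (X(T) = (T - 1*(-3))/6 = (T + 3)/6 = (3 + T)/6 = ½ + T/6)
Y = 1 (Y = 2 + (½ + (⅙)*(-1))*(-3) = 2 + (½ - ⅙)*(-3) = 2 + (⅓)*(-3) = 2 - 1 = 1)
r = ½ (r = (½)*1 = ½ ≈ 0.50000)
p(k) = -5 + 2*k (p(k) = ((-8 + k) + k) + 3 = (-8 + 2*k) + 3 = -5 + 2*k)
32 + p(r)*(-442) = 32 + (-5 + 2*(½))*(-442) = 32 + (-5 + 1)*(-442) = 32 - 4*(-442) = 32 + 1768 = 1800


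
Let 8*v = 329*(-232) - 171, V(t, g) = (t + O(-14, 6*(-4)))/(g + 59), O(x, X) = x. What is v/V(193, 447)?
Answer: -19354247/716 ≈ -27031.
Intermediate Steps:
V(t, g) = (-14 + t)/(59 + g) (V(t, g) = (t - 14)/(g + 59) = (-14 + t)/(59 + g))
v = -76499/8 (v = (329*(-232) - 171)/8 = (-76328 - 171)/8 = (⅛)*(-76499) = -76499/8 ≈ -9562.4)
v/V(193, 447) = -76499*(59 + 447)/(-14 + 193)/8 = -76499/(8*(179/506)) = -76499/(8*((1/506)*179)) = -76499/(8*179/506) = -76499/8*506/179 = -19354247/716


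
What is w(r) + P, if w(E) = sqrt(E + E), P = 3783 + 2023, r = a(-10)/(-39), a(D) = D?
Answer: 5806 + 2*sqrt(195)/39 ≈ 5806.7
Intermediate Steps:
r = 10/39 (r = -10/(-39) = -10*(-1/39) = 10/39 ≈ 0.25641)
P = 5806
w(E) = sqrt(2)*sqrt(E) (w(E) = sqrt(2*E) = sqrt(2)*sqrt(E))
w(r) + P = sqrt(2)*sqrt(10/39) + 5806 = sqrt(2)*(sqrt(390)/39) + 5806 = 2*sqrt(195)/39 + 5806 = 5806 + 2*sqrt(195)/39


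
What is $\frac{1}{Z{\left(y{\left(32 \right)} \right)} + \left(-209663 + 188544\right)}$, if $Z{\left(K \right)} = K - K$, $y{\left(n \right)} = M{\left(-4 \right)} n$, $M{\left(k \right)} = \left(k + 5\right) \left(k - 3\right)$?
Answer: $- \frac{1}{21119} \approx -4.7351 \cdot 10^{-5}$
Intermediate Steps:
$M{\left(k \right)} = \left(-3 + k\right) \left(5 + k\right)$ ($M{\left(k \right)} = \left(5 + k\right) \left(-3 + k\right) = \left(-3 + k\right) \left(5 + k\right)$)
$y{\left(n \right)} = - 7 n$ ($y{\left(n \right)} = \left(-15 + \left(-4\right)^{2} + 2 \left(-4\right)\right) n = \left(-15 + 16 - 8\right) n = - 7 n$)
$Z{\left(K \right)} = 0$
$\frac{1}{Z{\left(y{\left(32 \right)} \right)} + \left(-209663 + 188544\right)} = \frac{1}{0 + \left(-209663 + 188544\right)} = \frac{1}{0 - 21119} = \frac{1}{-21119} = - \frac{1}{21119}$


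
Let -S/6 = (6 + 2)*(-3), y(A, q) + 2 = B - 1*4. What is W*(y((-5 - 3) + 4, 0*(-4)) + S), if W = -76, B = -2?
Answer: -10336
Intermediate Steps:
y(A, q) = -8 (y(A, q) = -2 + (-2 - 1*4) = -2 + (-2 - 4) = -2 - 6 = -8)
S = 144 (S = -6*(6 + 2)*(-3) = -48*(-3) = -6*(-24) = 144)
W*(y((-5 - 3) + 4, 0*(-4)) + S) = -76*(-8 + 144) = -76*136 = -10336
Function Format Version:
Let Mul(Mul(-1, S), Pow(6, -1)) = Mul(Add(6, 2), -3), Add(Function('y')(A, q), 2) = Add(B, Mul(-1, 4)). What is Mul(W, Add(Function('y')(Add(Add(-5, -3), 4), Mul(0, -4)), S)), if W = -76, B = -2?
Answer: -10336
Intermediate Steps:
Function('y')(A, q) = -8 (Function('y')(A, q) = Add(-2, Add(-2, Mul(-1, 4))) = Add(-2, Add(-2, -4)) = Add(-2, -6) = -8)
S = 144 (S = Mul(-6, Mul(Add(6, 2), -3)) = Mul(-6, Mul(8, -3)) = Mul(-6, -24) = 144)
Mul(W, Add(Function('y')(Add(Add(-5, -3), 4), Mul(0, -4)), S)) = Mul(-76, Add(-8, 144)) = Mul(-76, 136) = -10336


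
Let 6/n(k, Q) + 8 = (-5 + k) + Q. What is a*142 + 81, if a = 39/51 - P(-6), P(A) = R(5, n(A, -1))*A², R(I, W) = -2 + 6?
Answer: -344393/17 ≈ -20258.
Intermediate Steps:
n(k, Q) = 6/(-13 + Q + k) (n(k, Q) = 6/(-8 + ((-5 + k) + Q)) = 6/(-8 + (-5 + Q + k)) = 6/(-13 + Q + k))
R(I, W) = 4
P(A) = 4*A²
a = -2435/17 (a = 39/51 - 4*(-6)² = 39*(1/51) - 4*36 = 13/17 - 1*144 = 13/17 - 144 = -2435/17 ≈ -143.24)
a*142 + 81 = -2435/17*142 + 81 = -345770/17 + 81 = -344393/17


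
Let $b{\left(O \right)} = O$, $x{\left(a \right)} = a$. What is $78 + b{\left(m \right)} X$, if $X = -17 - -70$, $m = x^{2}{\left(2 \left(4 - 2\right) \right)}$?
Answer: $926$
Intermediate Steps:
$m = 16$ ($m = \left(2 \left(4 - 2\right)\right)^{2} = \left(2 \cdot 2\right)^{2} = 4^{2} = 16$)
$X = 53$ ($X = -17 + 70 = 53$)
$78 + b{\left(m \right)} X = 78 + 16 \cdot 53 = 78 + 848 = 926$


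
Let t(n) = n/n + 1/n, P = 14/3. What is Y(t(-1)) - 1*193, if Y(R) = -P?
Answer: -593/3 ≈ -197.67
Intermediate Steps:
P = 14/3 (P = 14*(⅓) = 14/3 ≈ 4.6667)
t(n) = 1 + 1/n
Y(R) = -14/3 (Y(R) = -1*14/3 = -14/3)
Y(t(-1)) - 1*193 = -14/3 - 1*193 = -14/3 - 193 = -593/3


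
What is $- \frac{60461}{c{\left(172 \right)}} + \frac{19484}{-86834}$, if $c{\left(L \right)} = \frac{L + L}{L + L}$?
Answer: $- \frac{2625044979}{43417} \approx -60461.0$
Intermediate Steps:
$c{\left(L \right)} = 1$ ($c{\left(L \right)} = \frac{2 L}{2 L} = 2 L \frac{1}{2 L} = 1$)
$- \frac{60461}{c{\left(172 \right)}} + \frac{19484}{-86834} = - \frac{60461}{1} + \frac{19484}{-86834} = \left(-60461\right) 1 + 19484 \left(- \frac{1}{86834}\right) = -60461 - \frac{9742}{43417} = - \frac{2625044979}{43417}$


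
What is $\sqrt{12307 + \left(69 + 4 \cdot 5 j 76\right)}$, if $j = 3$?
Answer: $2 \sqrt{4234} \approx 130.14$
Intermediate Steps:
$\sqrt{12307 + \left(69 + 4 \cdot 5 j 76\right)} = \sqrt{12307 + \left(69 + 4 \cdot 5 \cdot 3 \cdot 76\right)} = \sqrt{12307 + \left(69 + 20 \cdot 3 \cdot 76\right)} = \sqrt{12307 + \left(69 + 60 \cdot 76\right)} = \sqrt{12307 + \left(69 + 4560\right)} = \sqrt{12307 + 4629} = \sqrt{16936} = 2 \sqrt{4234}$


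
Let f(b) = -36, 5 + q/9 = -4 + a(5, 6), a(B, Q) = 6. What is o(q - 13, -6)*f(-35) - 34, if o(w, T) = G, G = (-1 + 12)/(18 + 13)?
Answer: -1450/31 ≈ -46.774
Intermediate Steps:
q = -27 (q = -45 + 9*(-4 + 6) = -45 + 9*2 = -45 + 18 = -27)
G = 11/31 ≈ 0.35484
o(w, T) = 11/31
o(q - 13, -6)*f(-35) - 34 = (11/31)*(-36) - 34 = -396/31 - 34 = -1450/31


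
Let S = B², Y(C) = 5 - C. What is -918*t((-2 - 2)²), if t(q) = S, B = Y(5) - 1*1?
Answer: -918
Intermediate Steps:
B = -1 (B = (5 - 1*5) - 1*1 = (5 - 5) - 1 = 0 - 1 = -1)
S = 1 (S = (-1)² = 1)
t(q) = 1
-918*t((-2 - 2)²) = -918*1 = -918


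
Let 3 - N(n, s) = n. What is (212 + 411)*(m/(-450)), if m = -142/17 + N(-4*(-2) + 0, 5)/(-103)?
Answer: 3019681/262650 ≈ 11.497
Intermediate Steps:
N(n, s) = 3 - n
m = -14541/1751 (m = -142/17 + (3 - (-4*(-2) + 0))/(-103) = -142*1/17 + (3 - (8 + 0))*(-1/103) = -142/17 + (3 - 1*8)*(-1/103) = -142/17 + (3 - 8)*(-1/103) = -142/17 - 5*(-1/103) = -142/17 + 5/103 = -14541/1751 ≈ -8.3044)
(212 + 411)*(m/(-450)) = (212 + 411)*(-14541/1751/(-450)) = 623*(-14541/1751*(-1/450)) = 623*(4847/262650) = 3019681/262650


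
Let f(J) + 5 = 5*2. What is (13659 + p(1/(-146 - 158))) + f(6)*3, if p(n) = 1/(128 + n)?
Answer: 532069318/38911 ≈ 13674.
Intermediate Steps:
f(J) = 5 (f(J) = -5 + 5*2 = -5 + 10 = 5)
(13659 + p(1/(-146 - 158))) + f(6)*3 = (13659 + 1/(128 + 1/(-146 - 158))) + 5*3 = (13659 + 1/(128 + 1/(-304))) + 15 = (13659 + 1/(128 - 1/304)) + 15 = (13659 + 1/(38911/304)) + 15 = (13659 + 304/38911) + 15 = 531485653/38911 + 15 = 532069318/38911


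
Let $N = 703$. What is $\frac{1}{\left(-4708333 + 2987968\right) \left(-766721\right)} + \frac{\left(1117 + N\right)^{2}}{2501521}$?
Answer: $\frac{4369188007114247521}{3299606192711683965} \approx 1.3242$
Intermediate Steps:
$\frac{1}{\left(-4708333 + 2987968\right) \left(-766721\right)} + \frac{\left(1117 + N\right)^{2}}{2501521} = \frac{1}{\left(-4708333 + 2987968\right) \left(-766721\right)} + \frac{\left(1117 + 703\right)^{2}}{2501521} = \frac{1}{-1720365} \left(- \frac{1}{766721}\right) + 1820^{2} \cdot \frac{1}{2501521} = \left(- \frac{1}{1720365}\right) \left(- \frac{1}{766721}\right) + 3312400 \cdot \frac{1}{2501521} = \frac{1}{1319039973165} + \frac{3312400}{2501521} = \frac{4369188007114247521}{3299606192711683965}$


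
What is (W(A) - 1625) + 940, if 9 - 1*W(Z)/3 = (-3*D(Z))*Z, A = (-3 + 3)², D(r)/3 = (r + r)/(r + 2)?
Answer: -658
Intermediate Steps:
D(r) = 6*r/(2 + r) (D(r) = 3*((r + r)/(r + 2)) = 3*((2*r)/(2 + r)) = 3*(2*r/(2 + r)) = 6*r/(2 + r))
A = 0 (A = 0² = 0)
W(Z) = 27 + 54*Z²/(2 + Z) (W(Z) = 27 - 3*(-18*Z/(2 + Z))*Z = 27 - (-54)*Z²/(2 + Z) = 27 + 54*Z²/(2 + Z))
(W(A) - 1625) + 940 = (27*(2 + 0 + 2*0²)/(2 + 0) - 1625) + 940 = (27*(2 + 0 + 2*0)/2 - 1625) + 940 = (27*(½)*(2 + 0 + 0) - 1625) + 940 = (27*(½)*2 - 1625) + 940 = (27 - 1625) + 940 = -1598 + 940 = -658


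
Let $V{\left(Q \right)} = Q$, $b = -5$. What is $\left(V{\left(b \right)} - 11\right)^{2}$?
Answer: $256$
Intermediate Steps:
$\left(V{\left(b \right)} - 11\right)^{2} = \left(-5 - 11\right)^{2} = \left(-16\right)^{2} = 256$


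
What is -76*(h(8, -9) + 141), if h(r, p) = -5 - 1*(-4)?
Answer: -10640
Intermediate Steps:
h(r, p) = -1 (h(r, p) = -5 + 4 = -1)
-76*(h(8, -9) + 141) = -76*(-1 + 141) = -76*140 = -10640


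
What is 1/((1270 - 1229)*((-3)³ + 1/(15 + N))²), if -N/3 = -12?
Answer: 2601/77628416 ≈ 3.3506e-5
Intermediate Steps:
N = 36 (N = -3*(-12) = 36)
1/((1270 - 1229)*((-3)³ + 1/(15 + N))²) = 1/((1270 - 1229)*((-3)³ + 1/(15 + 36))²) = 1/(41*(-27 + 1/51)²) = 1/(41*(-1376/51)²) = 1/(41*(1893376/2601)) = 1/(77628416/2601) = 2601/77628416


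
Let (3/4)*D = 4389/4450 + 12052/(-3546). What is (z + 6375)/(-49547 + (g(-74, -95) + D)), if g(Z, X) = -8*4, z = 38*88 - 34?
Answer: -114619795875/586794377731 ≈ -0.19533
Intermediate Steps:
D = -38068006/11834775 (D = 4*(4389/4450 + 12052/(-3546))/3 = 4*(4389*(1/4450) + 12052*(-1/3546))/3 = 4*(4389/4450 - 6026/1773)/3 = (4/3)*(-19034003/7889850) = -38068006/11834775 ≈ -3.2166)
z = 3310 (z = 3344 - 34 = 3310)
g(Z, X) = -32
(z + 6375)/(-49547 + (g(-74, -95) + D)) = (3310 + 6375)/(-49547 + (-32 - 38068006/11834775)) = 9685/(-49547 - 416780806/11834775) = 9685/(-586794377731/11834775) = 9685*(-11834775/586794377731) = -114619795875/586794377731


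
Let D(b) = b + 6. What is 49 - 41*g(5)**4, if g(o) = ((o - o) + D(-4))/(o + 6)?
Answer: 716753/14641 ≈ 48.955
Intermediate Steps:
D(b) = 6 + b
g(o) = 2/(6 + o) (g(o) = ((o - o) + (6 - 4))/(o + 6) = (0 + 2)/(6 + o) = 2/(6 + o))
49 - 41*g(5)**4 = 49 - 41*16/(6 + 5)**4 = 49 - 41*(2/11)**4 = 49 - 41*16/14641 = 49 - 656/14641 = 716753/14641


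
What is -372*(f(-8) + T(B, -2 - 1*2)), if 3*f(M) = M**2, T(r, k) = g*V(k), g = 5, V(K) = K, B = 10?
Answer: -496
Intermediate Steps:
T(r, k) = 5*k
f(M) = M**2/3
-372*(f(-8) + T(B, -2 - 1*2)) = -372*((1/3)*(-8)**2 + 5*(-2 - 1*2)) = -372*((1/3)*64 + 5*(-2 - 2)) = -372*(64/3 + 5*(-4)) = -372*(64/3 - 20) = -372*4/3 = -496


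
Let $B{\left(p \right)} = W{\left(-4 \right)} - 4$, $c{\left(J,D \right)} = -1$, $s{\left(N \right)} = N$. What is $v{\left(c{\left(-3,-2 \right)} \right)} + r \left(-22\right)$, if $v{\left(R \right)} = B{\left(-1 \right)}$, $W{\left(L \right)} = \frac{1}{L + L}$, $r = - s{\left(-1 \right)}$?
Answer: $- \frac{209}{8} \approx -26.125$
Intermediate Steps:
$r = 1$ ($r = \left(-1\right) \left(-1\right) = 1$)
$W{\left(L \right)} = \frac{1}{2 L}$
$B{\left(p \right)} = - \frac{33}{8}$ ($B{\left(p \right)} = \frac{1}{2 \left(-4\right)} - 4 = \frac{1}{2} \left(- \frac{1}{4}\right) - 4 = - \frac{1}{8} - 4 = - \frac{33}{8}$)
$v{\left(R \right)} = - \frac{33}{8}$
$v{\left(c{\left(-3,-2 \right)} \right)} + r \left(-22\right) = - \frac{33}{8} + 1 \left(-22\right) = - \frac{33}{8} - 22 = - \frac{209}{8}$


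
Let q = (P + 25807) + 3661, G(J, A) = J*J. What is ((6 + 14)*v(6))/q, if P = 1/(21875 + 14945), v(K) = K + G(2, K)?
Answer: 7364000/1085011761 ≈ 0.0067870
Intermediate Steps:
G(J, A) = J**2
v(K) = 4 + K (v(K) = K + 2**2 = K + 4 = 4 + K)
P = 1/36820 ≈ 2.7159e-5
q = 1085011761/36820 (q = (1/36820 + 25807) + 3661 = 950213741/36820 + 3661 = 1085011761/36820 ≈ 29468.)
((6 + 14)*v(6))/q = ((6 + 14)*(4 + 6))/(1085011761/36820) = (20*10)*(36820/1085011761) = 200*(36820/1085011761) = 7364000/1085011761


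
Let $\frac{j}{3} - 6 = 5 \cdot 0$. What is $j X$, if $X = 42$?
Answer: $756$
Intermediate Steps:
$j = 18$ ($j = 18 + 3 \cdot 5 \cdot 0 = 18 + 3 \cdot 0 = 18 + 0 = 18$)
$j X = 18 \cdot 42 = 756$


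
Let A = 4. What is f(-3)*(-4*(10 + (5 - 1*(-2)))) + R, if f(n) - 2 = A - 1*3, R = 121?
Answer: -83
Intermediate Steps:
f(n) = 3 (f(n) = 2 + (4 - 1*3) = 2 + (4 - 3) = 2 + 1 = 3)
f(-3)*(-4*(10 + (5 - 1*(-2)))) + R = 3*(-4*(10 + (5 - 1*(-2)))) + 121 = 3*(-4*(10 + (5 + 2))) + 121 = 3*(-4*(10 + 7)) + 121 = 3*(-4*17) + 121 = 3*(-68) + 121 = -204 + 121 = -83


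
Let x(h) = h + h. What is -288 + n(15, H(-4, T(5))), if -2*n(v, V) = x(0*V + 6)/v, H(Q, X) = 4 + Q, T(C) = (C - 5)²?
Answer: -1442/5 ≈ -288.40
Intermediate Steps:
x(h) = 2*h
T(C) = (-5 + C)²
n(v, V) = -6/v (n(v, V) = -2*(0*V + 6)/(2*v) = -2*(0 + 6)/(2*v) = -2*6/(2*v) = -6/v)
-288 + n(15, H(-4, T(5))) = -288 - 6/15 = -288 - 6*1/15 = -288 - ⅖ = -1442/5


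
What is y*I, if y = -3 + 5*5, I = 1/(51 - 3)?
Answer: 11/24 ≈ 0.45833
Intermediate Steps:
I = 1/48 ≈ 0.020833
y = 22 (y = -3 + 25 = 22)
y*I = 22*(1/48) = 11/24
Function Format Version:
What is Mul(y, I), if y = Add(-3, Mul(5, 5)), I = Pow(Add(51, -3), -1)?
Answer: Rational(11, 24) ≈ 0.45833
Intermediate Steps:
I = Rational(1, 48) (I = Pow(48, -1) = Rational(1, 48) ≈ 0.020833)
y = 22 (y = Add(-3, 25) = 22)
Mul(y, I) = Mul(22, Rational(1, 48)) = Rational(11, 24)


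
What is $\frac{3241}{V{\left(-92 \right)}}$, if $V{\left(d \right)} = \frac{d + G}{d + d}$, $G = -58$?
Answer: $\frac{298172}{75} \approx 3975.6$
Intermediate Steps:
$V{\left(d \right)} = \frac{-58 + d}{2 d}$ ($V{\left(d \right)} = \frac{d - 58}{d + d} = \frac{-58 + d}{2 d}$)
$\frac{3241}{V{\left(-92 \right)}} = \frac{3241}{\frac{1}{2} \frac{1}{-92} \left(-58 - 92\right)} = \frac{3241}{\frac{1}{2} \left(- \frac{1}{92}\right) \left(-150\right)} = \frac{3241}{\frac{75}{92}} = 3241 \cdot \frac{92}{75} = \frac{298172}{75}$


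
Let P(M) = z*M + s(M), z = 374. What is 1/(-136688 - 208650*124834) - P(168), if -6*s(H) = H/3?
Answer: -8124841136077459/129329771676 ≈ -62823.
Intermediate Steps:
s(H) = -H/18 (s(H) = -H/(6*3) = -H/18)
P(M) = 6731*M/18 (P(M) = 374*M - M/18 = 6731*M/18)
1/(-136688 - 208650*124834) - P(168) = 1/(-136688 - 208650*124834) - 6731*168/18 = (1/124834)/(-345338) - 1*188468/3 = -1/345338*1/124834 - 188468/3 = -1/43109923892 - 188468/3 = -8124841136077459/129329771676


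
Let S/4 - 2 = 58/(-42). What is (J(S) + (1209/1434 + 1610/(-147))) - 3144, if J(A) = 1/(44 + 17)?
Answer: -1931307851/612318 ≈ -3154.1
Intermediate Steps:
S = 52/21 (S = 8 + 4*(58/(-42)) = 8 + 4*(58*(-1/42)) = 8 + 4*(-29/21) = 8 - 116/21 = 52/21 ≈ 2.4762)
J(A) = 1/61
(J(S) + (1209/1434 + 1610/(-147))) - 3144 = (1/61 + (1209/1434 + 1610/(-147))) - 3144 = (1/61 + (1209*(1/1434) + 1610*(-1/147))) - 3144 = (1/61 + (403/478 - 230/21)) - 3144 = (1/61 - 101477/10038) - 3144 = -6180059/612318 - 3144 = -1931307851/612318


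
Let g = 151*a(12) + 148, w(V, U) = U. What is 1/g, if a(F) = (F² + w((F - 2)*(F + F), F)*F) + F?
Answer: 1/45448 ≈ 2.2003e-5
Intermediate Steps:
a(F) = F + 2*F² (a(F) = (F² + F*F) + F = (F² + F²) + F = 2*F² + F = F + 2*F²)
g = 45448 (g = 151*(12*(1 + 2*12)) + 148 = 151*(12*(1 + 24)) + 148 = 151*(12*25) + 148 = 151*300 + 148 = 45300 + 148 = 45448)
1/g = 1/45448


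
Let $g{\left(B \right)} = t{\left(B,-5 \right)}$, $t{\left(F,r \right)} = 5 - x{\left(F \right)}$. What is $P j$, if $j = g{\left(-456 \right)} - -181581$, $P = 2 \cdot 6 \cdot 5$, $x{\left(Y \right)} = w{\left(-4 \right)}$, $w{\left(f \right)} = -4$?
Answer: $10895400$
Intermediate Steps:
$x{\left(Y \right)} = -4$
$P = 60$ ($P = 12 \cdot 5 = 60$)
$t{\left(F,r \right)} = 9$ ($t{\left(F,r \right)} = 5 - -4 = 5 + 4 = 9$)
$g{\left(B \right)} = 9$
$j = 181590$ ($j = 9 - -181581 = 9 + 181581 = 181590$)
$P j = 60 \cdot 181590 = 10895400$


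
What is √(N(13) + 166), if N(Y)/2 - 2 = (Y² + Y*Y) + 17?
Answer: 4*√55 ≈ 29.665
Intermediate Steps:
N(Y) = 38 + 4*Y² (N(Y) = 4 + 2*((Y² + Y*Y) + 17) = 4 + 2*((Y² + Y²) + 17) = 4 + 2*(2*Y² + 17) = 4 + 2*(17 + 2*Y²) = 4 + (34 + 4*Y²) = 38 + 4*Y²)
√(N(13) + 166) = √((38 + 4*13²) + 166) = √((38 + 4*169) + 166) = √((38 + 676) + 166) = √(714 + 166) = √880 = 4*√55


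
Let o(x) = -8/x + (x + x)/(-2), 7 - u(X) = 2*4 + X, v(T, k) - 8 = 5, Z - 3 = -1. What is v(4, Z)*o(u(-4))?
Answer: -221/3 ≈ -73.667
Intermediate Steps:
Z = 2 (Z = 3 - 1 = 2)
v(T, k) = 13 (v(T, k) = 8 + 5 = 13)
u(X) = -1 - X (u(X) = 7 - (2*4 + X) = 7 - (8 + X) = 7 + (-8 - X) = -1 - X)
o(x) = -x - 8/x (o(x) = -8/x + (2*x)*(-½) = -8/x - x = -x - 8/x)
v(4, Z)*o(u(-4)) = 13*(-(-1 - 1*(-4)) - 8/(-1 - 1*(-4))) = 13*(-(-1 + 4) - 8/(-1 + 4)) = 13*(-1*3 - 8/3) = 13*(-3 - 8*⅓) = 13*(-3 - 8/3) = 13*(-17/3) = -221/3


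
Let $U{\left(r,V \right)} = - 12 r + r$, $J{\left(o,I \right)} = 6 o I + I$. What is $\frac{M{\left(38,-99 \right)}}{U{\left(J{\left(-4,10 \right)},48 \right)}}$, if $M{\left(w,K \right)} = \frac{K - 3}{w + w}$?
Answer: $- \frac{51}{96140} \approx -0.00053048$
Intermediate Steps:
$M{\left(w,K \right)} = \frac{-3 + K}{2 w}$
$J{\left(o,I \right)} = I + 6 I o$ ($J{\left(o,I \right)} = 6 I o + I = I + 6 I o$)
$U{\left(r,V \right)} = - 11 r$
$\frac{M{\left(38,-99 \right)}}{U{\left(J{\left(-4,10 \right)},48 \right)}} = \frac{\frac{1}{2} \cdot \frac{1}{38} \left(-3 - 99\right)}{\left(-11\right) 10 \left(1 + 6 \left(-4\right)\right)} = \frac{\frac{1}{2} \cdot \frac{1}{38} \left(-102\right)}{\left(-11\right) 10 \left(1 - 24\right)} = - \frac{51}{38 \left(- 11 \cdot 10 \left(-23\right)\right)} = - \frac{51}{38 \left(\left(-11\right) \left(-230\right)\right)} = - \frac{51}{38 \cdot 2530} = \left(- \frac{51}{38}\right) \frac{1}{2530} = - \frac{51}{96140}$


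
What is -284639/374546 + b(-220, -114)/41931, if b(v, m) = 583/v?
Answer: -119361904559/157050883260 ≈ -0.76002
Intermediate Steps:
-284639/374546 + b(-220, -114)/41931 = -284639/374546 + (583/(-220))/41931 = -284639*1/374546 + (583*(-1/220))*(1/41931) = -284639/374546 - 53/20*1/41931 = -284639/374546 - 53/838620 = -119361904559/157050883260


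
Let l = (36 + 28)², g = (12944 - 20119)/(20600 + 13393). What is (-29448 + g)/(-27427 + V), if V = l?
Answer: 1001033039/793090683 ≈ 1.2622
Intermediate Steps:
g = -7175/33993 ≈ -0.21107
l = 4096 (l = 64² = 4096)
V = 4096
(-29448 + g)/(-27427 + V) = (-29448 - 7175/33993)/(-27427 + 4096) = -1001033039/33993/(-23331) = -1001033039/33993*(-1/23331) = 1001033039/793090683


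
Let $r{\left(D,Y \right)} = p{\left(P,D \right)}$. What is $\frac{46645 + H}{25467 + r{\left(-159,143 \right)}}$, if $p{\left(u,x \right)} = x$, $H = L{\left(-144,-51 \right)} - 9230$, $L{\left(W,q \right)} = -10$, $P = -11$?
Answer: $\frac{37405}{25308} \approx 1.478$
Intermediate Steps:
$H = -9240$ ($H = -10 - 9230 = -9240$)
$r{\left(D,Y \right)} = D$
$\frac{46645 + H}{25467 + r{\left(-159,143 \right)}} = \frac{46645 - 9240}{25467 - 159} = \frac{37405}{25308}$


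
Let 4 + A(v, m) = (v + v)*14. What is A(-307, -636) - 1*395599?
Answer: -404199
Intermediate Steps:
A(v, m) = -4 + 28*v (A(v, m) = -4 + (v + v)*14 = -4 + (2*v)*14 = -4 + 28*v)
A(-307, -636) - 1*395599 = (-4 + 28*(-307)) - 1*395599 = (-4 - 8596) - 395599 = -8600 - 395599 = -404199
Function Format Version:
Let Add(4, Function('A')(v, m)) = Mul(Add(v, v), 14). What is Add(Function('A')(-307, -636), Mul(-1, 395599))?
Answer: -404199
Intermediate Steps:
Function('A')(v, m) = Add(-4, Mul(28, v)) (Function('A')(v, m) = Add(-4, Mul(Add(v, v), 14)) = Add(-4, Mul(Mul(2, v), 14)) = Add(-4, Mul(28, v)))
Add(Function('A')(-307, -636), Mul(-1, 395599)) = Add(Add(-4, Mul(28, -307)), Mul(-1, 395599)) = Add(Add(-4, -8596), -395599) = Add(-8600, -395599) = -404199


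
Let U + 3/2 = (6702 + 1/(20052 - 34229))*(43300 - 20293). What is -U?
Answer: -4371985795011/28354 ≈ -1.5419e+8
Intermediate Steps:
U = 4371985795011/28354 (U = -3/2 + (6702 + 1/(20052 - 34229))*(43300 - 20293) = -3/2 + (6702 + 1/(-14177))*23007 = -3/2 + (6702 - 1/14177)*23007 = -3/2 + (95014253/14177)*23007 = -3/2 + 2185992918771/14177 = 4371985795011/28354 ≈ 1.5419e+8)
-U = -1*4371985795011/28354 = -4371985795011/28354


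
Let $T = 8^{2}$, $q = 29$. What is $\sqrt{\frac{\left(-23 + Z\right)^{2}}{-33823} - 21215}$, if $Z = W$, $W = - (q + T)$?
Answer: $\frac{i \sqrt{24270316027023}}{33823} \approx 145.66 i$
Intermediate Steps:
$T = 64$
$W = -93$ ($W = - (29 + 64) = \left(-1\right) 93 = -93$)
$Z = -93$
$\sqrt{\frac{\left(-23 + Z\right)^{2}}{-33823} - 21215} = \sqrt{\frac{\left(-23 - 93\right)^{2}}{-33823} - 21215} = \sqrt{\left(-116\right)^{2} \left(- \frac{1}{33823}\right) - 21215} = \sqrt{13456 \left(- \frac{1}{33823}\right) - 21215} = \sqrt{- \frac{13456}{33823} - 21215} = \sqrt{- \frac{717568401}{33823}} = \frac{i \sqrt{24270316027023}}{33823}$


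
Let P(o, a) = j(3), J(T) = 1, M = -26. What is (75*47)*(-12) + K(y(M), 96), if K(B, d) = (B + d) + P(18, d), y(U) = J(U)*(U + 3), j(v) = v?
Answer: -42224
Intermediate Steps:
P(o, a) = 3
y(U) = 3 + U (y(U) = 1*(U + 3) = 1*(3 + U) = 3 + U)
K(B, d) = 3 + B + d (K(B, d) = (B + d) + 3 = 3 + B + d)
(75*47)*(-12) + K(y(M), 96) = (75*47)*(-12) + (3 + (3 - 26) + 96) = 3525*(-12) + (3 - 23 + 96) = -42300 + 76 = -42224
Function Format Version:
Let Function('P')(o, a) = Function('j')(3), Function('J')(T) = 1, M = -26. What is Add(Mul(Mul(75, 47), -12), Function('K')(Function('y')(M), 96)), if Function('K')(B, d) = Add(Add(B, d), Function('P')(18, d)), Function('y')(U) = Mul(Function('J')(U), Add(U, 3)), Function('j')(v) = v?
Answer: -42224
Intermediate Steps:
Function('P')(o, a) = 3
Function('y')(U) = Add(3, U) (Function('y')(U) = Mul(1, Add(U, 3)) = Mul(1, Add(3, U)) = Add(3, U))
Function('K')(B, d) = Add(3, B, d) (Function('K')(B, d) = Add(Add(B, d), 3) = Add(3, B, d))
Add(Mul(Mul(75, 47), -12), Function('K')(Function('y')(M), 96)) = Add(Mul(Mul(75, 47), -12), Add(3, Add(3, -26), 96)) = Add(Mul(3525, -12), Add(3, -23, 96)) = Add(-42300, 76) = -42224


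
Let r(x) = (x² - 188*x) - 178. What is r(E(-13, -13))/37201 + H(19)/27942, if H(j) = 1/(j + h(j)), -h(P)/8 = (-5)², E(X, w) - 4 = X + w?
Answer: 22465386683/188144131902 ≈ 0.11941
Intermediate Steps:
E(X, w) = 4 + X + w (E(X, w) = 4 + (X + w) = 4 + X + w)
h(P) = -200 (h(P) = -8*(-5)² = -8*25 = -200)
r(x) = -178 + x² - 188*x
H(j) = 1/(-200 + j) (H(j) = 1/(j - 200) = 1/(-200 + j))
r(E(-13, -13))/37201 + H(19)/27942 = (-178 + (4 - 13 - 13)² - 188*(4 - 13 - 13))/37201 + 1/((-200 + 19)*27942) = (-178 + (-22)² - 188*(-22))*(1/37201) + (1/27942)/(-181) = (-178 + 484 + 4136)*(1/37201) - 1/181*1/27942 = 4442*(1/37201) - 1/5057502 = 4442/37201 - 1/5057502 = 22465386683/188144131902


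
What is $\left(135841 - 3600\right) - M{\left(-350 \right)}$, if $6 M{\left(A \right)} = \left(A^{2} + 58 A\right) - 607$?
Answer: $\frac{691853}{6} \approx 1.1531 \cdot 10^{5}$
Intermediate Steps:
$M{\left(A \right)} = - \frac{607}{6} + \frac{A^{2}}{6} + \frac{29 A}{3}$ ($M{\left(A \right)} = \frac{\left(A^{2} + 58 A\right) - 607}{6} = \frac{-607 + A^{2} + 58 A}{6} = - \frac{607}{6} + \frac{A^{2}}{6} + \frac{29 A}{3}$)
$\left(135841 - 3600\right) - M{\left(-350 \right)} = \left(135841 - 3600\right) - \left(- \frac{607}{6} + \frac{\left(-350\right)^{2}}{6} + \frac{29}{3} \left(-350\right)\right) = \left(135841 - 3600\right) - \left(- \frac{607}{6} + \frac{1}{6} \cdot 122500 - \frac{10150}{3}\right) = 132241 - \left(- \frac{607}{6} + \frac{61250}{3} - \frac{10150}{3}\right) = 132241 - \frac{101593}{6} = \frac{691853}{6}$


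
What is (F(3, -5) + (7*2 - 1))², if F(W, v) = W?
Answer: 256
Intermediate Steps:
(F(3, -5) + (7*2 - 1))² = (3 + (7*2 - 1))² = (3 + (14 - 1))² = (3 + 13)² = 16² = 256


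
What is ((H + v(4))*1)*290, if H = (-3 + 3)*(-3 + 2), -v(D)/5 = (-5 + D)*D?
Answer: 5800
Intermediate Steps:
v(D) = -5*D*(-5 + D) (v(D) = -5*(-5 + D)*D = -5*D*(-5 + D))
H = 0 (H = 0*(-1) = 0)
((H + v(4))*1)*290 = ((0 + 5*4*(5 - 1*4))*1)*290 = ((0 + 5*4*(5 - 4))*1)*290 = ((0 + 5*4*1)*1)*290 = ((0 + 20)*1)*290 = (20*1)*290 = 20*290 = 5800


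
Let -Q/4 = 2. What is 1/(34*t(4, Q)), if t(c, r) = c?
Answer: 1/136 ≈ 0.0073529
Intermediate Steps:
Q = -8 (Q = -4*2 = -8)
1/(34*t(4, Q)) = 1/(34*4) = 1/136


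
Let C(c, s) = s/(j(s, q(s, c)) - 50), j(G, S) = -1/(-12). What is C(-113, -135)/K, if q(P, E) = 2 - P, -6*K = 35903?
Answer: -9720/21505897 ≈ -0.00045197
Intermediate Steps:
K = -35903/6 (K = -1/6*35903 = -35903/6 ≈ -5983.8)
j(G, S) = 1/12 (j(G, S) = -1*(-1/12) = 1/12)
C(c, s) = -12*s/599 (C(c, s) = s/(1/12 - 50) = s/(-599/12) = -12*s/599)
C(-113, -135)/K = (-12/599*(-135))/(-35903/6) = (1620/599)*(-6/35903) = -9720/21505897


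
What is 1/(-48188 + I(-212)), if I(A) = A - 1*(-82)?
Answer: -1/48318 ≈ -2.0696e-5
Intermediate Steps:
I(A) = 82 + A (I(A) = A + 82 = 82 + A)
1/(-48188 + I(-212)) = 1/(-48188 + (82 - 212)) = 1/(-48188 - 130) = 1/(-48318) = -1/48318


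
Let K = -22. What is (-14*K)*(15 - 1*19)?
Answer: -1232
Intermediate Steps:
(-14*K)*(15 - 1*19) = (-14*(-22))*(15 - 1*19) = 308*(15 - 19) = 308*(-4) = -1232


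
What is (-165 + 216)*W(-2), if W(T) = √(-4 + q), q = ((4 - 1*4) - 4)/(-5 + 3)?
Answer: 51*I*√2 ≈ 72.125*I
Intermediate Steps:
q = 2 (q = ((4 - 4) - 4)/(-2) = (0 - 4)*(-½) = -4*(-½) = 2)
W(T) = I*√2 (W(T) = √(-4 + 2) = √(-2) = I*√2)
(-165 + 216)*W(-2) = (-165 + 216)*(I*√2) = 51*(I*√2) = 51*I*√2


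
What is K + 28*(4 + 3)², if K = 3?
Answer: 1375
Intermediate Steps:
K + 28*(4 + 3)² = 3 + 28*(4 + 3)² = 3 + 28*7² = 3 + 28*49 = 3 + 1372 = 1375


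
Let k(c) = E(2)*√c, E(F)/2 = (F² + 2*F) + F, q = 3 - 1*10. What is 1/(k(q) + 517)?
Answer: 517/270089 - 20*I*√7/270089 ≈ 0.0019142 - 0.00019592*I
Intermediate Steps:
q = -7 (q = 3 - 10 = -7)
E(F) = 2*F² + 6*F (E(F) = 2*((F² + 2*F) + F) = 2*(F² + 3*F) = 2*F² + 6*F)
k(c) = 20*√c (k(c) = (2*2*(3 + 2))*√c = (2*2*5)*√c = 20*√c)
1/(k(q) + 517) = 1/(20*√(-7) + 517) = 1/(20*(I*√7) + 517) = 1/(20*I*√7 + 517) = 1/(517 + 20*I*√7)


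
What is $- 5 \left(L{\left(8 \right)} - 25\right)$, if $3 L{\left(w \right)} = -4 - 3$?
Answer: $\frac{410}{3} \approx 136.67$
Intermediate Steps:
$L{\left(w \right)} = - \frac{7}{3}$ ($L{\left(w \right)} = \frac{-4 - 3}{3} = \frac{1}{3} \left(-7\right) = - \frac{7}{3}$)
$- 5 \left(L{\left(8 \right)} - 25\right) = - 5 \left(- \frac{7}{3} - 25\right) = \left(-5\right) \left(- \frac{82}{3}\right) = \frac{410}{3}$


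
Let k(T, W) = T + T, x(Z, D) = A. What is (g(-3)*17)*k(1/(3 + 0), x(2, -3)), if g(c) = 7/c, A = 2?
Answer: -238/9 ≈ -26.444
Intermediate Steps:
x(Z, D) = 2
k(T, W) = 2*T
(g(-3)*17)*k(1/(3 + 0), x(2, -3)) = ((7/(-3))*17)*(2/(3 + 0)) = ((7*(-⅓))*17)*(2/3) = (-7/3*17)*(2*(⅓)) = -119/3*⅔ = -238/9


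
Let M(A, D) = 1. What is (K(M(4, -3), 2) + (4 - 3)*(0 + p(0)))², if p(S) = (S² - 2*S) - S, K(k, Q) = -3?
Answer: 9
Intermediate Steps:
p(S) = S² - 3*S
(K(M(4, -3), 2) + (4 - 3)*(0 + p(0)))² = (-3 + (4 - 3)*(0 + 0*(-3 + 0)))² = (-3 + 1*(0 + 0*(-3)))² = (-3 + 1*(0 + 0))² = (-3 + 1*0)² = (-3 + 0)² = (-3)² = 9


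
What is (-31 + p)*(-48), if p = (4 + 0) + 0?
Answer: 1296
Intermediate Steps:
p = 4 (p = 4 + 0 = 4)
(-31 + p)*(-48) = (-31 + 4)*(-48) = -27*(-48) = 1296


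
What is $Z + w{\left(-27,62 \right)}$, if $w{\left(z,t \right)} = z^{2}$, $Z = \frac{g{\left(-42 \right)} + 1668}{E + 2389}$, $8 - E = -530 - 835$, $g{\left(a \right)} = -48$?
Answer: $\frac{152451}{209} \approx 729.43$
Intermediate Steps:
$E = 1373$ ($E = 8 - \left(-530 - 835\right) = 8 - -1365 = 8 + 1365 = 1373$)
$Z = \frac{90}{209}$ ($Z = \frac{-48 + 1668}{1373 + 2389} = \frac{1620}{3762} = 1620 \cdot \frac{1}{3762} = \frac{90}{209} \approx 0.43062$)
$Z + w{\left(-27,62 \right)} = \frac{90}{209} + \left(-27\right)^{2} = \frac{90}{209} + 729 = \frac{152451}{209}$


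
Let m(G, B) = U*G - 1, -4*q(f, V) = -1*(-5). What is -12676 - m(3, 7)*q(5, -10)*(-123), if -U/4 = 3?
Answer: -27949/4 ≈ -6987.3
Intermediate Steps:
U = -12 (U = -4*3 = -12)
q(f, V) = -5/4 (q(f, V) = -(-1)*(-5)/4 = -¼*5 = -5/4)
m(G, B) = -1 - 12*G (m(G, B) = -12*G - 1 = -1 - 12*G)
-12676 - m(3, 7)*q(5, -10)*(-123) = -12676 - (-1 - 12*3)*(-5/4)*(-123) = -12676 - (-1 - 36)*(-5/4)*(-123) = -12676 - (-37*(-5/4))*(-123) = -12676 - 185*(-123)/4 = -12676 - 1*(-22755/4) = -12676 + 22755/4 = -27949/4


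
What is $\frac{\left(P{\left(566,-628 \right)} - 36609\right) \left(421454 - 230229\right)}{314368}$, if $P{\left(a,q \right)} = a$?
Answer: $- \frac{6892322675}{314368} \approx -21924.0$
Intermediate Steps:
$\frac{\left(P{\left(566,-628 \right)} - 36609\right) \left(421454 - 230229\right)}{314368} = \frac{\left(566 - 36609\right) \left(421454 - 230229\right)}{314368} = - 36043 \left(421454 - 230229\right) \frac{1}{314368} = \left(-36043\right) 191225 \cdot \frac{1}{314368} = \left(-6892322675\right) \frac{1}{314368} = - \frac{6892322675}{314368}$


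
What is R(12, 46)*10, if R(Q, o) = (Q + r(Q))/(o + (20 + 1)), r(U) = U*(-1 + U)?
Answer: 1440/67 ≈ 21.493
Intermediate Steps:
R(Q, o) = (Q + Q*(-1 + Q))/(21 + o) (R(Q, o) = (Q + Q*(-1 + Q))/(o + (20 + 1)) = (Q + Q*(-1 + Q))/(o + 21) = (Q + Q*(-1 + Q))/(21 + o))
R(12, 46)*10 = (12²/(21 + 46))*10 = (144/67)*10 = 1440/67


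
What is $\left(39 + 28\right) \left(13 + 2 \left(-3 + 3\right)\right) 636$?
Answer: $553956$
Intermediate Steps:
$\left(39 + 28\right) \left(13 + 2 \left(-3 + 3\right)\right) 636 = 67 \left(13 + 2 \cdot 0\right) 636 = 67 \left(13 + 0\right) 636 = 67 \cdot 13 \cdot 636 = 871 \cdot 636 = 553956$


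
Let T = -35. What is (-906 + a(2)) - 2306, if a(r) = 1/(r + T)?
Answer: -105997/33 ≈ -3212.0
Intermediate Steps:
a(r) = 1/(-35 + r) (a(r) = 1/(r - 35) = 1/(-35 + r))
(-906 + a(2)) - 2306 = (-906 + 1/(-35 + 2)) - 2306 = (-906 + 1/(-33)) - 2306 = (-906 - 1/33) - 2306 = -29899/33 - 2306 = -105997/33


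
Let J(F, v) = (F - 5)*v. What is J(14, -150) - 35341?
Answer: -36691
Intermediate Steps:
J(F, v) = v*(-5 + F) (J(F, v) = (-5 + F)*v = v*(-5 + F))
J(14, -150) - 35341 = -150*(-5 + 14) - 35341 = -150*9 - 35341 = -1350 - 35341 = -36691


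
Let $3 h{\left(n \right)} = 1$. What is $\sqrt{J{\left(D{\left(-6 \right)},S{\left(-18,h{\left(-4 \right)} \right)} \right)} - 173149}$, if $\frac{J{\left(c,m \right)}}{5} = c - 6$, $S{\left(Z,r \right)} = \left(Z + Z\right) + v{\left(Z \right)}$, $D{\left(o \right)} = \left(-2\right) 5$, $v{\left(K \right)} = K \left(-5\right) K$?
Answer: $i \sqrt{173229} \approx 416.21 i$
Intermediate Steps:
$v{\left(K \right)} = - 5 K^{2}$ ($v{\left(K \right)} = - 5 K K = - 5 K^{2}$)
$h{\left(n \right)} = \frac{1}{3}$ ($h{\left(n \right)} = \frac{1}{3} \cdot 1 = \frac{1}{3}$)
$D{\left(o \right)} = -10$
$S{\left(Z,r \right)} = - 5 Z^{2} + 2 Z$ ($S{\left(Z,r \right)} = \left(Z + Z\right) - 5 Z^{2} = 2 Z - 5 Z^{2} = - 5 Z^{2} + 2 Z$)
$J{\left(c,m \right)} = -30 + 5 c$ ($J{\left(c,m \right)} = 5 \left(c - 6\right) = 5 \left(-6 + c\right) = -30 + 5 c$)
$\sqrt{J{\left(D{\left(-6 \right)},S{\left(-18,h{\left(-4 \right)} \right)} \right)} - 173149} = \sqrt{\left(-30 + 5 \left(-10\right)\right) - 173149} = \sqrt{\left(-30 - 50\right) - 173149} = \sqrt{-80 - 173149} = \sqrt{-173229} = i \sqrt{173229}$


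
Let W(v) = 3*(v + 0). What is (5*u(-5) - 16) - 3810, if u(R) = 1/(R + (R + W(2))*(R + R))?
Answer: -11479/3 ≈ -3826.3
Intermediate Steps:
W(v) = 3*v
u(R) = 1/(R + 2*R*(6 + R)) (u(R) = 1/(R + (R + 3*2)*(R + R)) = 1/(R + (R + 6)*(2*R)) = 1/(R + (6 + R)*(2*R)) = 1/(R + 2*R*(6 + R)))
(5*u(-5) - 16) - 3810 = (5*(1/((-5)*(13 + 2*(-5)))) - 16) - 3810 = (5*(-1/(5*(13 - 10))) - 16) - 3810 = (5*(-⅕/3) - 16) - 3810 = (5*(-⅕*⅓) - 16) - 3810 = (5*(-1/15) - 16) - 3810 = (-⅓ - 16) - 3810 = -49/3 - 3810 = -11479/3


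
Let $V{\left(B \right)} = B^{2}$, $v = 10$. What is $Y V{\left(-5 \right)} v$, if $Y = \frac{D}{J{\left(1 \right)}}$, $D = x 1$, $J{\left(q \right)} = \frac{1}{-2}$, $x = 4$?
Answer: $-2000$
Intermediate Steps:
$J{\left(q \right)} = - \frac{1}{2}$
$D = 4$ ($D = 4 \cdot 1 = 4$)
$Y = -8$ ($Y = \frac{4}{- \frac{1}{2}} = 4 \left(-2\right) = -8$)
$Y V{\left(-5 \right)} v = - 8 \left(-5\right)^{2} \cdot 10 = \left(-8\right) 25 \cdot 10 = \left(-200\right) 10 = -2000$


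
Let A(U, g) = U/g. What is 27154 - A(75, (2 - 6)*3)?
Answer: 108641/4 ≈ 27160.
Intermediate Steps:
27154 - A(75, (2 - 6)*3) = 27154 - 75/((2 - 6)*3) = 27154 - 75/((-4*3)) = 27154 - 75/(-12) = 27154 - 75*(-1)/12 = 27154 - 1*(-25/4) = 27154 + 25/4 = 108641/4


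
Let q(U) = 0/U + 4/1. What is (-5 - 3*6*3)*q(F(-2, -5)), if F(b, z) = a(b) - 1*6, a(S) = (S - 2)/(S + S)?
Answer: -236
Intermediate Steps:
a(S) = (-2 + S)/(2*S) (a(S) = (-2 + S)/((2*S)) = (-2 + S)*(1/(2*S)) = (-2 + S)/(2*S))
F(b, z) = -6 + (-2 + b)/(2*b) (F(b, z) = (-2 + b)/(2*b) - 1*6 = (-2 + b)/(2*b) - 6 = -6 + (-2 + b)/(2*b))
q(U) = 4 (q(U) = 0 + 4*1 = 0 + 4 = 4)
(-5 - 3*6*3)*q(F(-2, -5)) = (-5 - 3*6*3)*4 = (-5 - 18*3)*4 = (-5 - 54)*4 = -59*4 = -236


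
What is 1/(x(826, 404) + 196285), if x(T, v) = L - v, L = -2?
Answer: 1/195879 ≈ 5.1052e-6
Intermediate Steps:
x(T, v) = -2 - v
1/(x(826, 404) + 196285) = 1/((-2 - 1*404) + 196285) = 1/((-2 - 404) + 196285) = 1/(-406 + 196285) = 1/195879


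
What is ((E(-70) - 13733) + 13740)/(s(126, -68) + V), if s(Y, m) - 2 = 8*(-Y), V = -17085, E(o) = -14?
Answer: 7/18091 ≈ 0.00038693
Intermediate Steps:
s(Y, m) = 2 - 8*Y (s(Y, m) = 2 + 8*(-Y) = 2 - 8*Y)
((E(-70) - 13733) + 13740)/(s(126, -68) + V) = ((-14 - 13733) + 13740)/((2 - 8*126) - 17085) = (-13747 + 13740)/((2 - 1008) - 17085) = -7/(-1006 - 17085) = -7/(-18091) = -7*(-1/18091) = 7/18091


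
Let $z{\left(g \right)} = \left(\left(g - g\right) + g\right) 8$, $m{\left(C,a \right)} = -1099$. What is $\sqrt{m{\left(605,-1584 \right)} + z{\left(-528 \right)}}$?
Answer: $i \sqrt{5323} \approx 72.959 i$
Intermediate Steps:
$z{\left(g \right)} = 8 g$ ($z{\left(g \right)} = \left(0 + g\right) 8 = g 8 = 8 g$)
$\sqrt{m{\left(605,-1584 \right)} + z{\left(-528 \right)}} = \sqrt{-1099 + 8 \left(-528\right)} = \sqrt{-1099 - 4224} = \sqrt{-5323} = i \sqrt{5323}$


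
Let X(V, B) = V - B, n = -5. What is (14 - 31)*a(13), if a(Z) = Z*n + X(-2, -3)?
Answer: 1088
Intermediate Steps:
a(Z) = 1 - 5*Z (a(Z) = Z*(-5) + (-2 - 1*(-3)) = -5*Z + (-2 + 3) = -5*Z + 1 = 1 - 5*Z)
(14 - 31)*a(13) = (14 - 31)*(1 - 5*13) = -17*(1 - 65) = -17*(-64) = 1088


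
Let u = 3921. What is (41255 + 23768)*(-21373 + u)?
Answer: -1134781396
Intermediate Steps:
(41255 + 23768)*(-21373 + u) = (41255 + 23768)*(-21373 + 3921) = 65023*(-17452) = -1134781396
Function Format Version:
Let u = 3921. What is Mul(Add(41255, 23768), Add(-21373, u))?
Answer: -1134781396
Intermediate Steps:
Mul(Add(41255, 23768), Add(-21373, u)) = Mul(Add(41255, 23768), Add(-21373, 3921)) = Mul(65023, -17452) = -1134781396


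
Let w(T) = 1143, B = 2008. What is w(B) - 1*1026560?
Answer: -1025417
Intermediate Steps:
w(B) - 1*1026560 = 1143 - 1*1026560 = 1143 - 1026560 = -1025417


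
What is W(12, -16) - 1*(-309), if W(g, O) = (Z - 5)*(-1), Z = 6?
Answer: 308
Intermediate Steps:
W(g, O) = -1 (W(g, O) = (6 - 5)*(-1) = 1*(-1) = -1)
W(12, -16) - 1*(-309) = -1 - 1*(-309) = -1 + 309 = 308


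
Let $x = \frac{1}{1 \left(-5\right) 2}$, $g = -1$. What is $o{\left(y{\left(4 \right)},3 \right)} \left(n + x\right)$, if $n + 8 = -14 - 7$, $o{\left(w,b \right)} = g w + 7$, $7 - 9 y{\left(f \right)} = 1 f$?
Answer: $-194$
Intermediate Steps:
$y{\left(f \right)} = \frac{7}{9} - \frac{f}{9}$ ($y{\left(f \right)} = \frac{7}{9} - \frac{1 f}{9} = \frac{7}{9} - \frac{f}{9}$)
$o{\left(w,b \right)} = 7 - w$ ($o{\left(w,b \right)} = - w + 7 = 7 - w$)
$n = -29$ ($n = -8 - 21 = -29$)
$x = - \frac{1}{10}$ ($x = \frac{1}{\left(-5\right) 2} = \frac{1}{-10} = - \frac{1}{10} \approx -0.1$)
$o{\left(y{\left(4 \right)},3 \right)} \left(n + x\right) = \left(7 - \left(\frac{7}{9} - \frac{4}{9}\right)\right) \left(-29 - \frac{1}{10}\right) = \left(7 - \left(\frac{7}{9} - \frac{4}{9}\right)\right) \left(- \frac{291}{10}\right) = \left(7 - \frac{1}{3}\right) \left(- \frac{291}{10}\right) = \frac{20}{3} \left(- \frac{291}{10}\right) = -194$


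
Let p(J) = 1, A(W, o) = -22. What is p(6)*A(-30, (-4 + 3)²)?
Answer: -22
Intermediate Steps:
p(6)*A(-30, (-4 + 3)²) = 1*(-22) = -22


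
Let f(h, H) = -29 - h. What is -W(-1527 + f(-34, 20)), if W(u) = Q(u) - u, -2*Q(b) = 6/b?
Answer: -2316487/1522 ≈ -1522.0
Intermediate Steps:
Q(b) = -3/b
W(u) = -u - 3/u (W(u) = -3/u - u = -u - 3/u)
-W(-1527 + f(-34, 20)) = -(-(-1527 + (-29 - 1*(-34))) - 3/(-1527 + (-29 - 1*(-34)))) = -(-(-1527 + (-29 + 34)) - 3/(-1527 + (-29 + 34))) = -(-(-1527 + 5) - 3/(-1527 + 5)) = -(-1*(-1522) - 3/(-1522)) = -(1522 - 3*(-1/1522)) = -(1522 + 3/1522) = -1*2316487/1522 = -2316487/1522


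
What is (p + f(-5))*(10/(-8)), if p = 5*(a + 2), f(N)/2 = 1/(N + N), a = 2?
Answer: -99/4 ≈ -24.750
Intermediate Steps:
f(N) = 1/N (f(N) = 2/(N + N) = 2/((2*N)) = 2*(1/(2*N)) = 1/N)
p = 20 (p = 5*(2 + 2) = 5*4 = 20)
(p + f(-5))*(10/(-8)) = (20 + 1/(-5))*(10/(-8)) = (20 - 1/5)*(10*(-1/8)) = (99/5)*(-5/4) = -99/4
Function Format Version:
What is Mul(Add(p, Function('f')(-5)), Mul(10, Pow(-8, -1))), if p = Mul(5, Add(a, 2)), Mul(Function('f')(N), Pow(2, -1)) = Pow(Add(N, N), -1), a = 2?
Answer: Rational(-99, 4) ≈ -24.750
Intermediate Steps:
Function('f')(N) = Pow(N, -1) (Function('f')(N) = Mul(2, Pow(Add(N, N), -1)) = Mul(2, Pow(Mul(2, N), -1)) = Mul(2, Mul(Rational(1, 2), Pow(N, -1))) = Pow(N, -1))
p = 20 (p = Mul(5, Add(2, 2)) = Mul(5, 4) = 20)
Mul(Add(p, Function('f')(-5)), Mul(10, Pow(-8, -1))) = Mul(Add(20, Pow(-5, -1)), Mul(10, Pow(-8, -1))) = Mul(Add(20, Rational(-1, 5)), Mul(10, Rational(-1, 8))) = Mul(Rational(99, 5), Rational(-5, 4)) = Rational(-99, 4)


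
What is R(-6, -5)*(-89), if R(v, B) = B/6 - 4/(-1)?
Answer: -1691/6 ≈ -281.83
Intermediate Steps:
R(v, B) = 4 + B/6 (R(v, B) = B*(⅙) - 4*(-1) = B/6 + 4 = 4 + B/6)
R(-6, -5)*(-89) = (4 + (⅙)*(-5))*(-89) = (4 - ⅚)*(-89) = (19/6)*(-89) = -1691/6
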